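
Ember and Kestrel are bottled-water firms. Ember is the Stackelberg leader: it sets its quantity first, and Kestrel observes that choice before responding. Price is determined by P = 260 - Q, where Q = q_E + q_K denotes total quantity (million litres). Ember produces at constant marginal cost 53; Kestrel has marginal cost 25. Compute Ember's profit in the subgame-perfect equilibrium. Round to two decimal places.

The follower Kestrel best-responds to any q_E: π_K = (260 - Q)q_K - 25q_K.
Setting the follower's marginal profit to zero, 235 - q_E - 2q_K = 0, i.e. q_K = (235 - q_E)/2.
Ember substitutes q_K(q_E) into its own profit: π_E = q_E(260 - q_E - (235 - q_E)/2) - 53q_E = (285/2 - (1/2)q_E)q_E - 53q_E.
Leader FOC: 179/2 - q_E = 0, so q_E = 179/2.
Then q_K = (235 - 179/2)/2 = 291/4.
Price P = 260 - 649/4 = 391/4.
Ember's profit: (391/4 - 53)·(179/2) = 4005.1250.

4005.13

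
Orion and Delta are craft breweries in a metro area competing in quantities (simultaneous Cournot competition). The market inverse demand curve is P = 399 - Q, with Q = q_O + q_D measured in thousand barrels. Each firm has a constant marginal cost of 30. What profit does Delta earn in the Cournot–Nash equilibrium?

15129

Each firm earns π_i = (399 - Q)q_i - 30q_i.
First-order condition (treating rivals' output as given): 369 - 2q_i - q_j = 0.
By symmetry each firm produces the same amount; substituting q_j = q_i yields q_i = 369/3 = 123.
Price P = 399 - 246 = 153.
Delta's profit: (153 - 30)·123 = 15129.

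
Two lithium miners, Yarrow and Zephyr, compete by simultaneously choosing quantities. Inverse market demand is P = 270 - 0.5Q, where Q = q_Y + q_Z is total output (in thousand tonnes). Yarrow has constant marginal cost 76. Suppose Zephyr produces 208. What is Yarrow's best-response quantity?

With the rival's output fixed at 208, Yarrow's profit is π_Y = (270 - (1/2)·208 - (1/2)q_Y)q_Y - (76q_Y) = (166 - (1/2)q_Y)q_Y - (76q_Y).
∂π_Y/∂q_Y = 90 - q_Y = 0, so q_Y = 90.

90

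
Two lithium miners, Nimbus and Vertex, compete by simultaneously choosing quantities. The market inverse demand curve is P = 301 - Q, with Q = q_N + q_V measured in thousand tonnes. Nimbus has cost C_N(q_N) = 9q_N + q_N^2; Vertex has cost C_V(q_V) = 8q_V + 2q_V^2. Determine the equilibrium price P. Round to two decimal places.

199.30

Nimbus's profit: π_N = (301 - Q)q_N - (9q_N + q_N²). Setting ∂π_N/∂q_N = 0: 292 - 4q_N - (q_V) = 0.
Vertex's first-order condition: 293 - 6q_V - (q_N) = 0.
Best responses: q_N = (292 - q_V)/4, q_V = (293 - q_N)/6.
Solving the pair: q_N = 1459/23, q_V = 880/23.
Total output Q = 101.6957, so price P = 301 - 101.6957 = 199.3043.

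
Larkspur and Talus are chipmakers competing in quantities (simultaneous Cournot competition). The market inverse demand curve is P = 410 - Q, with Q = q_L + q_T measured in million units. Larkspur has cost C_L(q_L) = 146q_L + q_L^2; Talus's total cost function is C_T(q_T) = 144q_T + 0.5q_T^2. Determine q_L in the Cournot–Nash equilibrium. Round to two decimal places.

47.82

Larkspur's profit: π_L = (410 - Q)q_L - (146q_L + q_L²). Setting ∂π_L/∂q_L = 0: 264 - 4q_L - (q_T) = 0.
Talus's profit: π_T = (410 - Q)q_T - (144q_T + (1/2)q_T²). Setting ∂π_T/∂q_T = 0: 266 - 3q_T - (q_L) = 0.
So q_L = (264 - q_T)/4 and q_T = (266 - q_L)/3.
Solving the pair: q_L = 526/11, q_T = 800/11.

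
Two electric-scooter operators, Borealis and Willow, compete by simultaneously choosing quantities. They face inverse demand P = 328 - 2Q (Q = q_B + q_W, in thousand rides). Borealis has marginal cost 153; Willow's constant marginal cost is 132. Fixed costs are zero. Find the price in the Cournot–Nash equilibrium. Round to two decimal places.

Borealis's profit: π_B = (328 - 2Q)q_B - (153q_B). Setting ∂π_B/∂q_B = 0: 175 - 4q_B - 2(q_W) = 0.
Willow's profit: π_W = (328 - 2Q)q_W - (132q_W). Setting ∂π_W/∂q_W = 0: 196 - 4q_W - 2(q_B) = 0.
Rearranging gives the reaction functions q_B = (175 - 2q_W)/4 and q_W = (196 - 2q_B)/4.
Solving the pair: q_B = 77/3, q_W = 217/6.
Total output Q = 371/6, so price P = 328 - 2·(371/6) = 613/3.

204.33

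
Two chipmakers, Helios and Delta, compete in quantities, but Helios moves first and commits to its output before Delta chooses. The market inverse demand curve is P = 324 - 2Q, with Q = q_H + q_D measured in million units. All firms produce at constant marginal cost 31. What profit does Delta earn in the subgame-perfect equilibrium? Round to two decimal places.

2682.78

Solve by backward induction. Given q_H, the follower Delta maximises π_D = (324 - 2q_H - 2q_D)q_D - 31q_D.
∂π_D/∂q_D = 293 - 2q_H - 4q_D = 0 gives the reaction function q_D = (293 - 2q_H)/4.
Helios substitutes q_D(q_H) into its own profit: π_H = q_H(324 - 2q_H - (293 - 2q_H)/2) - 31q_H = (355/2 - q_H)q_H - 31q_H.
Leader FOC: 293/2 - 2q_H = 0, so q_H = 293/4.
Then q_D = (293 - 2·(293/4))/4 = 293/8.
Price P = 324 - 2·(879/8) = 417/4.
Delta's profit: (417/4 - 31)·(293/8) = 2682.7813.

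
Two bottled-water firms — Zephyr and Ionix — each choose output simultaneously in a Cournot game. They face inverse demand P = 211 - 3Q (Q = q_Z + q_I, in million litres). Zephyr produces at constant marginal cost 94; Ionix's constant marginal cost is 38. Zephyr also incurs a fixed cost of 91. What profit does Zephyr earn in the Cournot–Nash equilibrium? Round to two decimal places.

46.81

Zephyr's profit: π_Z = (211 - 3Q)q_Z - (94q_Z). Setting ∂π_Z/∂q_Z = 0: 117 - 6q_Z - 3(q_I) = 0.
Ionix's first-order condition: 173 - 6q_I - 3(q_Z) = 0.
Rearranging gives the reaction functions q_Z = (117 - 3q_I)/6 and q_I = (173 - 3q_Z)/6.
Solving the pair: q_Z = 61/9, q_I = 229/9.
Price P = 211 - 3·(290/9) = 343/3.
Zephyr's profit: (343/3 - 94)·(61/9) - 91 = 1264/27.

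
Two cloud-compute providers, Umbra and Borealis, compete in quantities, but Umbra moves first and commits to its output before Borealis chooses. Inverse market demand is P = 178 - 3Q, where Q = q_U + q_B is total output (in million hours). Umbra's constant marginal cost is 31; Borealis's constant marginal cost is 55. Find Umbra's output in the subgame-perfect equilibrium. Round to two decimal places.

The follower Borealis best-responds to any q_U: π_B = (178 - 3Q)q_B - 55q_B.
Setting the follower's marginal profit to zero, 123 - 3q_U - 6q_B = 0, i.e. q_B = (123 - 3q_U)/6.
Umbra substitutes q_B(q_U) into its own profit: π_U = q_U(178 - 3q_U - (123 - 3q_U)/2) - 31q_U = (233/2 - (3/2)q_U)q_U - 31q_U.
Maximising: ∂π_U/∂q_U = 171/2 - 3q_U = 0, giving q_U = 57/2.
Then q_B = (123 - 3·(57/2))/6 = 25/4.

28.50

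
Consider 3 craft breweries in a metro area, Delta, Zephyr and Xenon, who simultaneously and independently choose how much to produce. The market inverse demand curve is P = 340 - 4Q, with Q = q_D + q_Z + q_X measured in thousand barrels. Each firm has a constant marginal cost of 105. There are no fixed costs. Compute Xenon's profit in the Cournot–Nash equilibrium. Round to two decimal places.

A representative firm's profit is π_i = q_i(340 - 4Q) - 105q_i.
Setting ∂π_i/∂q_i = 0 with rivals' quantities fixed: 235 - 8q_i - 4·Σ_{j≠i} q_j = 0.
By symmetry each firm produces the same amount; substituting Σ_{j≠i} q_j = 2q_i yields q_i = 235/16.
Price P = 340 - 4·(705/16) = 655/4.
Xenon's profit: (655/4 - 105)·(235/16) = 862.8906.

862.89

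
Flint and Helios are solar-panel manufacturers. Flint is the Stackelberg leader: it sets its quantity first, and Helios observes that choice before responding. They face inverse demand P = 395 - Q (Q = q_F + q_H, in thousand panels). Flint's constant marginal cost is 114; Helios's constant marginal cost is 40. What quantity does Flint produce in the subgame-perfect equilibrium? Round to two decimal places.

The follower Helios best-responds to any q_F: π_H = (395 - Q)q_H - 40q_H.
∂π_H/∂q_H = 355 - q_F - 2q_H = 0 gives the reaction function q_H = (355 - q_F)/2.
Flint substitutes q_H(q_F) into its own profit: π_F = q_F(395 - q_F - (355 - q_F)/2) - 114q_F = (435/2 - (1/2)q_F)q_F - 114q_F.
Maximising: ∂π_F/∂q_F = 207/2 - q_F = 0, giving q_F = 207/2.
Then q_H = (355 - 207/2)/2 = 503/4.

103.50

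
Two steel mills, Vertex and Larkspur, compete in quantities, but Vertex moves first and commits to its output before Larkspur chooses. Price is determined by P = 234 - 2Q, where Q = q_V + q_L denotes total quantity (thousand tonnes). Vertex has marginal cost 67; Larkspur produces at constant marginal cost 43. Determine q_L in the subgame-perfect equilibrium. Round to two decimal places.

29.88

Solve by backward induction. Given q_V, the follower Larkspur maximises π_L = (234 - 2q_V - 2q_L)q_L - 43q_L.
Setting the follower's marginal profit to zero, 191 - 2q_V - 4q_L = 0, i.e. q_L = (191 - 2q_V)/4.
The leader anticipates this reaction. Substituting into P = 234 - 2Q gives P = 277/2 - q_V, so π_V = (277/2 - q_V)q_V - 67q_V.
Leader FOC: 143/2 - 2q_V = 0, so q_V = 143/4.
Then q_L = (191 - 2·(143/4))/4 = 239/8.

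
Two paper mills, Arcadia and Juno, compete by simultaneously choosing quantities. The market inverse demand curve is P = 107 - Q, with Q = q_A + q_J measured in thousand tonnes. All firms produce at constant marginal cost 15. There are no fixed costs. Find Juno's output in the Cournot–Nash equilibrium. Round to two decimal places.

Each firm earns π_i = (107 - Q)q_i - 15q_i.
Setting ∂π_i/∂q_i = 0 with rivals' quantities fixed: 92 - 2q_i - q_j = 0.
With identical firms every q_j equals q_i, so q_j = q_i and 92 = 3q_i, giving q_i = 92/3.

30.67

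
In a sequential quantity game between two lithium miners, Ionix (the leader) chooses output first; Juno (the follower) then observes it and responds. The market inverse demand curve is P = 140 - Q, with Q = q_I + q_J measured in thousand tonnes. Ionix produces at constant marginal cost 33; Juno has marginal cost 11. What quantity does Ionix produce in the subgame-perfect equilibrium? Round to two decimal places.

42.50

The follower Juno best-responds to any q_I: π_J = (140 - Q)q_J - 11q_J.
Follower FOC: 129 - q_I - 2q_J = 0, so q_J(q_I) = (129 - q_I)/2.
The leader anticipates this reaction. Substituting into P = 140 - Q gives P = 151/2 - (1/2)q_I, so π_I = (151/2 - (1/2)q_I)q_I - 33q_I.
Leader FOC: 85/2 - q_I = 0, so q_I = 85/2.
Then q_J = (129 - 85/2)/2 = 173/4.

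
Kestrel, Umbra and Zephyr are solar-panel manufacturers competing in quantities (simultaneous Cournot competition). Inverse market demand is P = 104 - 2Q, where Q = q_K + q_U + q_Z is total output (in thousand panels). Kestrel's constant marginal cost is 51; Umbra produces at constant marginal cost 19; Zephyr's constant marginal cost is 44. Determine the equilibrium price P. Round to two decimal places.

Kestrel's profit: π_K = (104 - 2Q)q_K - (51q_K). Setting ∂π_K/∂q_K = 0: 53 - 4q_K - 2(q_U + q_Z) = 0.
Umbra's first-order condition: 85 - 4q_U - 2(q_K + q_Z) = 0.
Zephyr's profit: π_Z = (104 - 2Q)q_Z - (44q_Z). Setting ∂π_Z/∂q_Z = 0: 60 - 4q_Z - 2(q_K + q_U) = 0.
Adding the 3 first-order conditions: 198 − 8Q = 0, so Q = 99/4.
Back-substituting: q_K = (53 − 99/2)/2 = 7/4, q_U = (85 − 99/2)/2 = 71/4, q_Z = (60 − 99/2)/2 = 21/4.
Total output Q = 99/4, so price P = 104 - 2·(99/4) = 109/2.

54.50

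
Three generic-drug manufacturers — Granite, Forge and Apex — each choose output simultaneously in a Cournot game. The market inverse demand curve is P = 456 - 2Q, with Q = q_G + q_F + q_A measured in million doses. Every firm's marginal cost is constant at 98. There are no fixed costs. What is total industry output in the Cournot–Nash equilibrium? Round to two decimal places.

134.25

Each firm earns π_i = (456 - 2Q)q_i - 98q_i.
Setting ∂π_i/∂q_i = 0 with rivals' quantities fixed: 358 - 4q_i - 2·Σ_{j≠i} q_j = 0.
By symmetry each firm produces the same amount; substituting Σ_{j≠i} q_j = 2q_i yields q_i = 358/8 = 179/4.
Total output Q = 179/4 + 179/4 + 179/4 = 537/4.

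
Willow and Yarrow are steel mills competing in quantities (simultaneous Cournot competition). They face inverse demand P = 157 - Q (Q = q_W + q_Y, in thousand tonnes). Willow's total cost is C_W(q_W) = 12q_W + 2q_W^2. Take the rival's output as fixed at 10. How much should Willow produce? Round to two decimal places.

With the rival's output fixed at 10, Willow's profit is π_W = (157 - 10 - q_W)q_W - (12q_W + 2q_W²) = (147 - q_W)q_W - (12q_W + 2q_W²).
∂π_W/∂q_W = 135 - 6q_W = 0, so q_W = 45/2.

22.50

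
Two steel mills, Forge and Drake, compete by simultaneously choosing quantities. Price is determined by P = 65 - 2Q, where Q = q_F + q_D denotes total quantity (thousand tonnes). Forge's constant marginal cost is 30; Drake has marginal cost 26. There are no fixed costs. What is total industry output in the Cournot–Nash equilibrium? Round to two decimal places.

Forge's profit: π_F = (65 - 2Q)q_F - (30q_F). Setting ∂π_F/∂q_F = 0: 35 - 4q_F - 2(q_D) = 0.
Drake's profit: π_D = (65 - 2Q)q_D - (26q_D). Setting ∂π_D/∂q_D = 0: 39 - 4q_D - 2(q_F) = 0.
So q_F = (35 - 2q_D)/4 and q_D = (39 - 2q_F)/4.
Substituting one into the other gives q_F = 31/6 and q_D = 43/6.
Total output Q = 31/6 + 43/6 = 37/3.

12.33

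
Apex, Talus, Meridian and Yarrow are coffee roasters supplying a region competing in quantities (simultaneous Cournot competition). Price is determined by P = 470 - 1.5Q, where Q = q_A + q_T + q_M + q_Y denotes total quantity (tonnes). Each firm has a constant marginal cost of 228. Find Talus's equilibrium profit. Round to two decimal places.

Each firm earns π_i = (470 - 1.5Q)q_i - 228q_i.
First-order condition (treating rivals' output as given): 242 - 3q_i - (3/2)·Σ_{j≠i} q_j = 0.
With identical firms every q_j equals q_i, so Σ_{j≠i} q_j = 3q_i and 242 = (15/2)q_i, giving q_i = 484/15.
Price P = 470 - (3/2)·(1936/15) = 1382/5.
Talus's profit: (1382/5 - 228)·(484/15) = 1561.7067.

1561.71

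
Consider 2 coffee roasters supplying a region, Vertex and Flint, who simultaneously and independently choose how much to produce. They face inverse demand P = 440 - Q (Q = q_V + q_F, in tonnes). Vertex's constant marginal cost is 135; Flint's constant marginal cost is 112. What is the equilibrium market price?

Vertex's profit: π_V = (440 - Q)q_V - (135q_V). Setting ∂π_V/∂q_V = 0: 305 - 2q_V - (q_F) = 0.
Flint's first-order condition: 328 - 2q_F - (q_V) = 0.
Best responses: q_V = (305 - q_F)/2, q_F = (328 - q_V)/2.
Substituting one into the other gives q_V = 94 and q_F = 117.
Total output Q = 211, so price P = 440 - 211 = 229.

229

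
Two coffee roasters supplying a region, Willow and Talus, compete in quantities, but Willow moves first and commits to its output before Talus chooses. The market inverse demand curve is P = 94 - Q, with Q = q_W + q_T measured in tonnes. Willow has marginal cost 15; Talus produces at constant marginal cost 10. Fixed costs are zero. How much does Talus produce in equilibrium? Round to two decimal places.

The follower Talus best-responds to any q_W: π_T = (94 - Q)q_T - 10q_T.
Setting the follower's marginal profit to zero, 84 - q_W - 2q_T = 0, i.e. q_T = (84 - q_W)/2.
Willow substitutes q_T(q_W) into its own profit: π_W = q_W(94 - q_W - (84 - q_W)/2) - 15q_W = (52 - (1/2)q_W)q_W - 15q_W.
Leader FOC: 37 - q_W = 0, so q_W = 37.
Then q_T = (84 - 37)/2 = 47/2.

23.50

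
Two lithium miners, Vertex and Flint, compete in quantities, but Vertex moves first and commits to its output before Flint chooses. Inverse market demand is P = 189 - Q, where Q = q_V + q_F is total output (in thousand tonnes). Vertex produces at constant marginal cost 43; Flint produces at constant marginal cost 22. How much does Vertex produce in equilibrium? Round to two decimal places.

62.50

The follower Flint best-responds to any q_V: π_F = (189 - Q)q_F - 22q_F.
Setting the follower's marginal profit to zero, 167 - q_V - 2q_F = 0, i.e. q_F = (167 - q_V)/2.
Vertex substitutes q_F(q_V) into its own profit: π_V = q_V(189 - q_V - (167 - q_V)/2) - 43q_V = (211/2 - (1/2)q_V)q_V - 43q_V.
Maximising: ∂π_V/∂q_V = 125/2 - q_V = 0, giving q_V = 125/2.
Then q_F = (167 - 125/2)/2 = 209/4.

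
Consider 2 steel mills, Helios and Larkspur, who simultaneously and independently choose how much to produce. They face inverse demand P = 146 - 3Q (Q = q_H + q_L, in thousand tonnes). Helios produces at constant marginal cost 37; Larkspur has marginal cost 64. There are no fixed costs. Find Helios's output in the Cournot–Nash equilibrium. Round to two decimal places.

15.11

Helios's profit: π_H = (146 - 3Q)q_H - (37q_H). Setting ∂π_H/∂q_H = 0: 109 - 6q_H - 3(q_L) = 0.
Larkspur's first-order condition: 82 - 6q_L - 3(q_H) = 0.
Rearranging gives the reaction functions q_H = (109 - 3q_L)/6 and q_L = (82 - 3q_H)/6.
Substituting one into the other gives q_H = 136/9 and q_L = 55/9.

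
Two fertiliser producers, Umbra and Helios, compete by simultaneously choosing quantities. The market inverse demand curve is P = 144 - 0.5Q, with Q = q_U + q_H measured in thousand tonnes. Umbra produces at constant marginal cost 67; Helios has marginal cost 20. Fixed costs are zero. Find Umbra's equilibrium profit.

200

Umbra's profit: π_U = (144 - 0.5Q)q_U - (67q_U). Setting ∂π_U/∂q_U = 0: 77 - q_U - (1/2)(q_H) = 0.
Helios's first-order condition: 124 - q_H - (1/2)(q_U) = 0.
So q_U = (77 - (1/2)q_H) and q_H = (124 - (1/2)q_U).
Solving the pair: q_U = 20, q_H = 114.
Price P = 144 - (1/2)·134 = 77.
Umbra's profit: (77 - 67)·20 = 200.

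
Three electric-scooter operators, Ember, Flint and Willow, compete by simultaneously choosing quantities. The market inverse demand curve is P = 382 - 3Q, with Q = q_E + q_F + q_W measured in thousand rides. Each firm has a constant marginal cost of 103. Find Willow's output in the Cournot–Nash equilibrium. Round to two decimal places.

A representative firm's profit is π_i = q_i(382 - 3Q) - 103q_i.
First-order condition (treating rivals' output as given): 279 - 6q_i - 3·Σ_{j≠i} q_j = 0.
With identical firms every q_j equals q_i, so Σ_{j≠i} q_j = 2q_i and 279 = 12q_i, giving q_i = 93/4.

23.25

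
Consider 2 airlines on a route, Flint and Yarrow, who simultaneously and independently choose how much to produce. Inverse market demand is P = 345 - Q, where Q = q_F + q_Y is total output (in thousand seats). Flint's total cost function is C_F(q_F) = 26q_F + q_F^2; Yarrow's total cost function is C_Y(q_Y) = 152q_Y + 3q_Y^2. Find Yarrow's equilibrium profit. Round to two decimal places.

Flint's profit: π_F = (345 - Q)q_F - (26q_F + q_F²). Setting ∂π_F/∂q_F = 0: 319 - 4q_F - (q_Y) = 0.
Yarrow's first-order condition: 193 - 8q_Y - (q_F) = 0.
Rearranging gives the reaction functions q_F = (319 - q_Y)/4 and q_Y = (193 - q_F)/8.
Substituting one into the other gives q_F = 76.0968 and q_Y = 453/31.
Price P = 345 - 90.7097 = 254.2903.
Yarrow's profit: 254.2903·(453/31) - 152·(453/31) - 3(453/31)² = 854.1478.

854.15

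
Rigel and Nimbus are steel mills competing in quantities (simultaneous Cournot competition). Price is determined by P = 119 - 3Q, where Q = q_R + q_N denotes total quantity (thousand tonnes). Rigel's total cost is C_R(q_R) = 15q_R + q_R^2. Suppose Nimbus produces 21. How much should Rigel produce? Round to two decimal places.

With the rival's output fixed at 21, Rigel's profit is π_R = (119 - 3·21 - 3q_R)q_R - (15q_R + q_R²) = (56 - 3q_R)q_R - (15q_R + q_R²).
∂π_R/∂q_R = 41 - 8q_R = 0, so q_R = 41/8.

5.13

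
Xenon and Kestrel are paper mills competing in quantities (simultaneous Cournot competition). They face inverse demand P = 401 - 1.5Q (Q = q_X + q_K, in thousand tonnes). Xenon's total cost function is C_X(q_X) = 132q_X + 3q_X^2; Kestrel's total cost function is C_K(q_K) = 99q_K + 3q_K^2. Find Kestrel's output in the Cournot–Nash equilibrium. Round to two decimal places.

Xenon's profit: π_X = (401 - 1.5Q)q_X - (132q_X + 3q_X²). Setting ∂π_X/∂q_X = 0: 269 - 9q_X - (3/2)(q_K) = 0.
Kestrel's profit: π_K = (401 - 1.5Q)q_K - (99q_K + 3q_K²). Setting ∂π_K/∂q_K = 0: 302 - 9q_K - (3/2)(q_X) = 0.
Rearranging gives the reaction functions q_X = (269 - (3/2)q_K)/9 and q_K = (302 - (3/2)q_X)/9.
Substituting one into the other gives q_X = 24.9905 and q_K = 29.3905.

29.39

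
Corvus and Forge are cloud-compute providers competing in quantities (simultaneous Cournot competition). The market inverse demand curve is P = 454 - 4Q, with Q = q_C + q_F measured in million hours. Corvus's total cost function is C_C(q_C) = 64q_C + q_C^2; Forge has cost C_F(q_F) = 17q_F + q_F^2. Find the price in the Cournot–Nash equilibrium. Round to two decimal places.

217.71

Corvus's profit: π_C = (454 - 4Q)q_C - (64q_C + q_C²). Setting ∂π_C/∂q_C = 0: 390 - 10q_C - 4(q_F) = 0.
Forge's first-order condition: 437 - 10q_F - 4(q_C) = 0.
Rearranging gives the reaction functions q_C = (390 - 4q_F)/10 and q_F = (437 - 4q_C)/10.
Solving the pair: q_C = 538/21, q_F = 1405/42.
Total output Q = 827/14, so price P = 454 - 4·(827/14) = 1524/7.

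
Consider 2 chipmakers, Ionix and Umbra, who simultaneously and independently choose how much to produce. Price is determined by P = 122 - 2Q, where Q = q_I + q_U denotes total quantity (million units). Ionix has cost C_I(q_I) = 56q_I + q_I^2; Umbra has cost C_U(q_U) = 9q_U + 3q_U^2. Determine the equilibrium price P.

Ionix's profit: π_I = (122 - 2Q)q_I - (56q_I + q_I²). Setting ∂π_I/∂q_I = 0: 66 - 6q_I - 2(q_U) = 0.
Umbra's first-order condition: 113 - 10q_U - 2(q_I) = 0.
Rearranging gives the reaction functions q_I = (66 - 2q_U)/6 and q_U = (113 - 2q_I)/10.
Substituting one into the other gives q_I = 31/4 and q_U = 39/4.
Total output Q = 35/2, so price P = 122 - 2·(35/2) = 87.

87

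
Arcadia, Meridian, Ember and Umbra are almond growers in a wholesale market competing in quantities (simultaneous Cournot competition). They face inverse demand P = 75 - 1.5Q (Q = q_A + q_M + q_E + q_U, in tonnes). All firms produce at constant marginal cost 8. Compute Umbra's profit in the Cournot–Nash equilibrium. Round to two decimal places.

A representative firm's profit is π_i = q_i(75 - 1.5Q) - 8q_i.
Setting ∂π_i/∂q_i = 0 with rivals' quantities fixed: 67 - 3q_i - (3/2)·Σ_{j≠i} q_j = 0.
With identical firms every q_j equals q_i, so Σ_{j≠i} q_j = 3q_i and 67 = (15/2)q_i, giving q_i = 134/15.
Price P = 75 - (3/2)·(536/15) = 107/5.
Umbra's profit: (107/5 - 8)·(134/15) = 119.7067.

119.71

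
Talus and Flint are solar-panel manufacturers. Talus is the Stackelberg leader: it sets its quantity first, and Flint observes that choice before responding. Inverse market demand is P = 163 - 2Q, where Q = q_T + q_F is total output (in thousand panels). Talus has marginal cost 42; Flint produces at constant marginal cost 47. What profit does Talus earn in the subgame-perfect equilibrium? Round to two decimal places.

Solve by backward induction. Given q_T, the follower Flint maximises π_F = (163 - 2q_T - 2q_F)q_F - 47q_F.
∂π_F/∂q_F = 116 - 2q_T - 4q_F = 0 gives the reaction function q_F = (116 - 2q_T)/4.
The leader anticipates this reaction. Substituting into P = 163 - 2Q gives P = 105 - q_T, so π_T = (105 - q_T)q_T - 42q_T.
Maximising: ∂π_T/∂q_T = 63 - 2q_T = 0, giving q_T = 63/2.
Then q_F = (116 - 2·(63/2))/4 = 53/4.
Price P = 163 - 2·(179/4) = 147/2.
Talus's profit: (147/2 - 42)·(63/2) = 992.2500.

992.25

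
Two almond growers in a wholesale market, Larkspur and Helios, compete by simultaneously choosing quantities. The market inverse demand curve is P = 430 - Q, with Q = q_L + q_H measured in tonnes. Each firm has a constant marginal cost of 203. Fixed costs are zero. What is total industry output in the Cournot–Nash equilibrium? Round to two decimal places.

151.33

A representative firm's profit is π_i = q_i(430 - Q) - 203q_i.
Setting ∂π_i/∂q_i = 0 with rivals' quantities fixed: 227 - 2q_i - q_j = 0.
By symmetry each firm produces the same amount; substituting q_j = q_i yields q_i = 227/3.
Total output Q = 227/3 + 227/3 = 454/3.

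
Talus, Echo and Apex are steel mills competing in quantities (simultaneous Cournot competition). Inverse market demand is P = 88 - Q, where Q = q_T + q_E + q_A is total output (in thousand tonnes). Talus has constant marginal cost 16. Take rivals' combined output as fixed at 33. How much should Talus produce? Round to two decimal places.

19.50

With rivals' combined output fixed at 33, Talus's profit is π_T = (88 - 33 - q_T)q_T - (16q_T) = (55 - q_T)q_T - (16q_T).
∂π_T/∂q_T = 39 - 2q_T = 0, so q_T = 39/2.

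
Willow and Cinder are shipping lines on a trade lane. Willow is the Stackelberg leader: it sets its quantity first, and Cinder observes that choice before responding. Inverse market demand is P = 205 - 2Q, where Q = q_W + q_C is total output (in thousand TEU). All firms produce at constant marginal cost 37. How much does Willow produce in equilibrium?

Solve by backward induction. Given q_W, the follower Cinder maximises π_C = (205 - 2q_W - 2q_C)q_C - 37q_C.
∂π_C/∂q_C = 168 - 2q_W - 4q_C = 0 gives the reaction function q_C = (168 - 2q_W)/4.
Willow substitutes q_C(q_W) into its own profit: π_W = q_W(205 - 2q_W - (168 - 2q_W)/2) - 37q_W = (121 - q_W)q_W - 37q_W.
The leader's first-order condition 84 - 2q_W = 0 yields q_W = 42.
Then q_C = (168 - 2·42)/4 = 21.

42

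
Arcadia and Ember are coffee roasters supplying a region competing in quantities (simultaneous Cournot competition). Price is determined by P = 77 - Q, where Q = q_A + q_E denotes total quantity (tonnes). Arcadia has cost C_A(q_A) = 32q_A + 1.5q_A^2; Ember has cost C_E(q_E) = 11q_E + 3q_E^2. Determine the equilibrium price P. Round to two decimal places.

Arcadia's profit: π_A = (77 - Q)q_A - (32q_A + (3/2)q_A²). Setting ∂π_A/∂q_A = 0: 45 - 5q_A - (q_E) = 0.
Ember's profit: π_E = (77 - Q)q_E - (11q_E + 3q_E²). Setting ∂π_E/∂q_E = 0: 66 - 8q_E - (q_A) = 0.
Rearranging gives the reaction functions q_A = (45 - q_E)/5 and q_E = (66 - q_A)/8.
Solving the pair: q_A = 98/13, q_E = 95/13.
Total output Q = 193/13, so price P = 77 - 193/13 = 808/13.

62.15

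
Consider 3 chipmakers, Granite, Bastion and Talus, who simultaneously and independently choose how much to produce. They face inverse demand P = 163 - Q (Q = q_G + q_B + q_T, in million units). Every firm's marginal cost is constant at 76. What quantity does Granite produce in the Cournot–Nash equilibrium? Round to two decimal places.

Each firm earns π_i = (163 - Q)q_i - 76q_i.
Setting ∂π_i/∂q_i = 0 with rivals' quantities fixed: 87 - 2q_i - Σ_{j≠i} q_j = 0.
With identical firms every q_j equals q_i, so Σ_{j≠i} q_j = 2q_i and 87 = 4q_i, giving q_i = 87/4.

21.75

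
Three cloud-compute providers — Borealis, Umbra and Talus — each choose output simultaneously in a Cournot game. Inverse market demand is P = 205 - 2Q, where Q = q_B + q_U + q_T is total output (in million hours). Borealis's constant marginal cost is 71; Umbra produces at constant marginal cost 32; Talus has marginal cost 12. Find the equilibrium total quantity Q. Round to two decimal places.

Borealis's profit: π_B = (205 - 2Q)q_B - (71q_B). Setting ∂π_B/∂q_B = 0: 134 - 4q_B - 2(q_U + q_T) = 0.
Umbra's profit: π_U = (205 - 2Q)q_U - (32q_U). Setting ∂π_U/∂q_U = 0: 173 - 4q_U - 2(q_B + q_T) = 0.
Talus's first-order condition: 193 - 4q_T - 2(q_B + q_U) = 0.
Summing all 3 equations gives 500 − 8Q = 0, hence Q = 125/2.
Back-substituting: q_B = (134 − 125)/2 = 9/2, q_U = (173 − 125)/2 = 24, q_T = (193 − 125)/2 = 34.
Total output Q = 9/2 + 24 + 34 = 125/2.

62.50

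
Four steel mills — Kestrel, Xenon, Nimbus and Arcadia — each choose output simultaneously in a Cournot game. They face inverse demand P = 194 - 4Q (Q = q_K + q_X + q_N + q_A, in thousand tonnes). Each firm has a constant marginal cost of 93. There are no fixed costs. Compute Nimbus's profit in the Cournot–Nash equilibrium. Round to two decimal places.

Each firm earns π_i = (194 - 4Q)q_i - 93q_i.
First-order condition (treating rivals' output as given): 101 - 8q_i - 4·Σ_{j≠i} q_j = 0.
With identical firms every q_j equals q_i, so Σ_{j≠i} q_j = 3q_i and 101 = 20q_i, giving q_i = 101/20.
Price P = 194 - 4·(101/5) = 566/5.
Nimbus's profit: (566/5 - 93)·(101/20) = 102.0100.

102.01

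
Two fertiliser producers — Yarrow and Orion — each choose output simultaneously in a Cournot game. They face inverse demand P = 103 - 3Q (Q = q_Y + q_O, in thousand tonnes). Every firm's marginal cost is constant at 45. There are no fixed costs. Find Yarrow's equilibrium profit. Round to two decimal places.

124.59

Each firm earns π_i = (103 - 3Q)q_i - 45q_i.
Setting ∂π_i/∂q_i = 0 with rivals' quantities fixed: 58 - 6q_i - 3q_j = 0.
By symmetry each firm produces the same amount; substituting q_j = q_i yields q_i = 58/9.
Price P = 103 - 3·(116/9) = 193/3.
Yarrow's profit: (193/3 - 45)·(58/9) = 124.5926.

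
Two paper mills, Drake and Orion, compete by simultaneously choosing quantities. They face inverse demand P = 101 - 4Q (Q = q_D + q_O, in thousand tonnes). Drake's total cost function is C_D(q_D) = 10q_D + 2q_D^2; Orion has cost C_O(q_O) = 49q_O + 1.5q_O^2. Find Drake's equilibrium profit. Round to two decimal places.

Drake's profit: π_D = (101 - 4Q)q_D - (10q_D + 2q_D²). Setting ∂π_D/∂q_D = 0: 91 - 12q_D - 4(q_O) = 0.
Orion's first-order condition: 52 - 11q_O - 4(q_D) = 0.
So q_D = (91 - 4q_O)/12 and q_O = (52 - 4q_D)/11.
Solving the pair: q_D = 793/116, q_O = 65/29.
Price P = 101 - 4·(1053/116) = 1876/29.
Drake's profit: (1876/29)·(793/116) - 10·(793/116) - 2(793/116)² = 280.4023.

280.40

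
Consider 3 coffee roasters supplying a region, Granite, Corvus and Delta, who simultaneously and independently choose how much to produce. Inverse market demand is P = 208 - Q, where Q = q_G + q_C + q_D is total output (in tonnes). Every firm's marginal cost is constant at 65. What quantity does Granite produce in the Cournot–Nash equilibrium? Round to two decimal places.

A representative firm's profit is π_i = q_i(208 - Q) - 65q_i.
Setting ∂π_i/∂q_i = 0 with rivals' quantities fixed: 143 - 2q_i - Σ_{j≠i} q_j = 0.
With identical firms every q_j equals q_i, so Σ_{j≠i} q_j = 2q_i and 143 = 4q_i, giving q_i = 143/4.

35.75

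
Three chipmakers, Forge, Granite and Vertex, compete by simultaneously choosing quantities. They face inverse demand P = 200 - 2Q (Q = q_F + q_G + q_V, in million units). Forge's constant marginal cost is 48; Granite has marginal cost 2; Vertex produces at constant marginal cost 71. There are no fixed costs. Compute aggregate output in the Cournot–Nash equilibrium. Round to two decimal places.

Forge's profit: π_F = (200 - 2Q)q_F - (48q_F). Setting ∂π_F/∂q_F = 0: 152 - 4q_F - 2(q_G + q_V) = 0.
Granite's first-order condition: 198 - 4q_G - 2(q_F + q_V) = 0.
Vertex's first-order condition: 129 - 4q_V - 2(q_F + q_G) = 0.
Adding the 3 conditions: 479 − 4Q − 4Q = 0, i.e. Q = 479/8.
Back-substituting: q_F = (152 − 479/4)/2 = 129/8, q_G = (198 − 479/4)/2 = 313/8, q_V = (129 − 479/4)/2 = 37/8.
Total output Q = 129/8 + 313/8 + 37/8 = 479/8.

59.88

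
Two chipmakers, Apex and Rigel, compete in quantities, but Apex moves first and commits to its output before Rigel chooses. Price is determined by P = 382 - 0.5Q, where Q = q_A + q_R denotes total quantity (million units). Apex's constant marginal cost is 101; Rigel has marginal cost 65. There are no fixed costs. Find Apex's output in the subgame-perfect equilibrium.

245

Solve by backward induction. Given q_A, the follower Rigel maximises π_R = (382 - (1/2)q_A - (1/2)q_R)q_R - 65q_R.
∂π_R/∂q_R = 317 - (1/2)q_A - q_R = 0 gives the reaction function q_R = (317 - (1/2)q_A).
Apex substitutes q_R(q_A) into its own profit: π_A = q_A(382 - (1/2)q_A - (317 - (1/2)q_A)/2) - 101q_A = (447/2 - (1/4)q_A)q_A - 101q_A.
Maximising: ∂π_A/∂q_A = 245/2 - (1/2)q_A = 0, giving q_A = 245.
Then q_R = (317 - (1/2)·245) = 389/2.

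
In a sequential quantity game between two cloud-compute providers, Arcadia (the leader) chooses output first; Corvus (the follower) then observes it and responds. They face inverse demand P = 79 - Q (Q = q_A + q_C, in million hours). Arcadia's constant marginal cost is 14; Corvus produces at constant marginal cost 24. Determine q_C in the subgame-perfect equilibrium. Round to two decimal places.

8.75

The follower Corvus best-responds to any q_A: π_C = (79 - Q)q_C - 24q_C.
∂π_C/∂q_C = 55 - q_A - 2q_C = 0 gives the reaction function q_C = (55 - q_A)/2.
The leader anticipates this reaction. Substituting into P = 79 - Q gives P = 103/2 - (1/2)q_A, so π_A = (103/2 - (1/2)q_A)q_A - 14q_A.
Leader FOC: 75/2 - q_A = 0, so q_A = 75/2.
Then q_C = (55 - 75/2)/2 = 35/4.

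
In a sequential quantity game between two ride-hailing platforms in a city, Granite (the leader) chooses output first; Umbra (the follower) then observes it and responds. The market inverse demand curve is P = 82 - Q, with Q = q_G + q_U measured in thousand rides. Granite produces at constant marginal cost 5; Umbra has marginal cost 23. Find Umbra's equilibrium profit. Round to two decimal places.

33.06

The follower Umbra best-responds to any q_G: π_U = (82 - Q)q_U - 23q_U.
∂π_U/∂q_U = 59 - q_G - 2q_U = 0 gives the reaction function q_U = (59 - q_G)/2.
The leader anticipates this reaction. Substituting into P = 82 - Q gives P = 105/2 - (1/2)q_G, so π_G = (105/2 - (1/2)q_G)q_G - 5q_G.
Maximising: ∂π_G/∂q_G = 95/2 - q_G = 0, giving q_G = 95/2.
Then q_U = (59 - 95/2)/2 = 23/4.
Price P = 82 - 213/4 = 115/4.
Umbra's profit: (115/4 - 23)·(23/4) = 529/16.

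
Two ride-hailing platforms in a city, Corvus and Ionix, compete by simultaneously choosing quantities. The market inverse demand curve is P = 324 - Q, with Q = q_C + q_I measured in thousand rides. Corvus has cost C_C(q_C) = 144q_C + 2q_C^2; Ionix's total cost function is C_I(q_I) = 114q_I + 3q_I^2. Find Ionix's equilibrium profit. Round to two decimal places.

Corvus's profit: π_C = (324 - Q)q_C - (144q_C + 2q_C²). Setting ∂π_C/∂q_C = 0: 180 - 6q_C - (q_I) = 0.
Ionix's first-order condition: 210 - 8q_I - (q_C) = 0.
Best responses: q_C = (180 - q_I)/6, q_I = (210 - q_C)/8.
Solving the pair: q_C = 1230/47, q_I = 1080/47.
Price P = 324 - 49.1489 = 274.8511.
Ionix's profit: 274.8511·(1080/47) - 114·(1080/47) - 3(1080/47)² = 2112.0869.

2112.09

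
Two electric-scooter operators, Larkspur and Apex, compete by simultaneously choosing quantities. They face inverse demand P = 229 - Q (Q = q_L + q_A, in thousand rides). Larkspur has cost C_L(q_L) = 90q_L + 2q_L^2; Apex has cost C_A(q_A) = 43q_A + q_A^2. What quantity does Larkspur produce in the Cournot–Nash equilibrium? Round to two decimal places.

Larkspur's profit: π_L = (229 - Q)q_L - (90q_L + 2q_L²). Setting ∂π_L/∂q_L = 0: 139 - 6q_L - (q_A) = 0.
Apex's first-order condition: 186 - 4q_A - (q_L) = 0.
Best responses: q_L = (139 - q_A)/6, q_A = (186 - q_L)/4.
Substituting one into the other gives q_L = 370/23 and q_A = 977/23.

16.09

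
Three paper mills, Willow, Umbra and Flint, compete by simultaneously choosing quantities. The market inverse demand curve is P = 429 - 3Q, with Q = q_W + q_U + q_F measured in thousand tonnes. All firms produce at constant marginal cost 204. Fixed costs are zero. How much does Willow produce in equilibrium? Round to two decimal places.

18.75

A representative firm's profit is π_i = q_i(429 - 3Q) - 204q_i.
First-order condition (treating rivals' output as given): 225 - 6q_i - 3·Σ_{j≠i} q_j = 0.
By symmetry each firm produces the same amount; substituting Σ_{j≠i} q_j = 2q_i yields q_i = 225/12 = 75/4.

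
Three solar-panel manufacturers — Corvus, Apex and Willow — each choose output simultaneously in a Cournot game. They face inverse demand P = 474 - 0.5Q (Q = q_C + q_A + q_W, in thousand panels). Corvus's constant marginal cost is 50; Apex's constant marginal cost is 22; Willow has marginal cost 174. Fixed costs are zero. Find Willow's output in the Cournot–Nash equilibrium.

12

Corvus's profit: π_C = (474 - 0.5Q)q_C - (50q_C). Setting ∂π_C/∂q_C = 0: 424 - q_C - (1/2)(q_A + q_W) = 0.
Apex's first-order condition: 452 - q_A - (1/2)(q_C + q_W) = 0.
Willow's profit: π_W = (474 - 0.5Q)q_W - (174q_W). Setting ∂π_W/∂q_W = 0: 300 - q_W - (1/2)(q_C + q_A) = 0.
Summing all 3 equations gives 1176 − 2Q = 0, hence Q = 588.
Back-substituting: q_C = (424 − 294)/(1/2) = 260, q_A = (452 − 294)/(1/2) = 316, q_W = (300 − 294)/(1/2) = 12.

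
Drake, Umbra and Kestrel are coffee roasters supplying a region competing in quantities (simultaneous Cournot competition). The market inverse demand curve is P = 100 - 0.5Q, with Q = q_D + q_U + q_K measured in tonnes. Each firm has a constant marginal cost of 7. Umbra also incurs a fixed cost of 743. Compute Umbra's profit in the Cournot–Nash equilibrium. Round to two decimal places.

338.13

Each firm earns π_i = (100 - 0.5Q)q_i - 7q_i.
Setting ∂π_i/∂q_i = 0 with rivals' quantities fixed: 93 - q_i - (1/2)·Σ_{j≠i} q_j = 0.
By symmetry each firm produces the same amount; substituting Σ_{j≠i} q_j = 2q_i yields q_i = 93/2.
Price P = 100 - (1/2)·(279/2) = 121/4.
Umbra's profit: (121/4 - 7)·(93/2) - 743 = 338.1250.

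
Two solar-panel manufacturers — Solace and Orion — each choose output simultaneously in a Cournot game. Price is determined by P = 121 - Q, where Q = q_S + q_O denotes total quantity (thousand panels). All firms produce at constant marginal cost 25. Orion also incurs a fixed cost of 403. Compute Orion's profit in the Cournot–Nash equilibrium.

621

Each firm earns π_i = (121 - Q)q_i - 25q_i.
First-order condition (treating rivals' output as given): 96 - 2q_i - q_j = 0.
With identical firms every q_j equals q_i, so q_j = q_i and 96 = 3q_i, giving q_i = 32.
Price P = 121 - 64 = 57.
Orion's profit: (57 - 25)·32 - 403 = 621.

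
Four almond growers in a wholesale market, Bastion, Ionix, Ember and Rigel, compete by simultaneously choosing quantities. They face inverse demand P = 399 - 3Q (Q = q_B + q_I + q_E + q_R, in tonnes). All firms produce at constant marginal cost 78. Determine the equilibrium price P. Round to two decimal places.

A representative firm's profit is π_i = q_i(399 - 3Q) - 78q_i.
Setting ∂π_i/∂q_i = 0 with rivals' quantities fixed: 321 - 6q_i - 3·Σ_{j≠i} q_j = 0.
By symmetry each firm produces the same amount; substituting Σ_{j≠i} q_j = 3q_i yields q_i = 321/15 = 107/5.
Total output Q = 428/5, so price P = 399 - 3·(428/5) = 711/5.

142.20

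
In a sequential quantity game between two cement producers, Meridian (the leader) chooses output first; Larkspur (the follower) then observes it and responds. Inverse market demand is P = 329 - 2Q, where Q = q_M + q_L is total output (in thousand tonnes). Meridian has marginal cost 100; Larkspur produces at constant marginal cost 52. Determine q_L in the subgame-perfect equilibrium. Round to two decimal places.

Solve by backward induction. Given q_M, the follower Larkspur maximises π_L = (329 - 2q_M - 2q_L)q_L - 52q_L.
Setting the follower's marginal profit to zero, 277 - 2q_M - 4q_L = 0, i.e. q_L = (277 - 2q_M)/4.
The leader anticipates this reaction. Substituting into P = 329 - 2Q gives P = 381/2 - q_M, so π_M = (381/2 - q_M)q_M - 100q_M.
Maximising: ∂π_M/∂q_M = 181/2 - 2q_M = 0, giving q_M = 181/4.
Then q_L = (277 - 2·(181/4))/4 = 373/8.

46.63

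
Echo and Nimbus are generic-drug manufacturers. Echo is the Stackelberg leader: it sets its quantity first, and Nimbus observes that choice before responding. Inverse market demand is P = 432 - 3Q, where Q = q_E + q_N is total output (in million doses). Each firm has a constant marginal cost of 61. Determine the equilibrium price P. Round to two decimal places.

153.75

Solve by backward induction. Given q_E, the follower Nimbus maximises π_N = (432 - 3q_E - 3q_N)q_N - 61q_N.
Setting the follower's marginal profit to zero, 371 - 3q_E - 6q_N = 0, i.e. q_N = (371 - 3q_E)/6.
The leader anticipates this reaction. Substituting into P = 432 - 3Q gives P = 493/2 - (3/2)q_E, so π_E = (493/2 - (3/2)q_E)q_E - 61q_E.
Leader FOC: 371/2 - 3q_E = 0, so q_E = 371/6.
Then q_N = (371 - 3·(371/6))/6 = 371/12.
Total output Q = 371/4, so price P = 432 - 3·(371/4) = 615/4.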